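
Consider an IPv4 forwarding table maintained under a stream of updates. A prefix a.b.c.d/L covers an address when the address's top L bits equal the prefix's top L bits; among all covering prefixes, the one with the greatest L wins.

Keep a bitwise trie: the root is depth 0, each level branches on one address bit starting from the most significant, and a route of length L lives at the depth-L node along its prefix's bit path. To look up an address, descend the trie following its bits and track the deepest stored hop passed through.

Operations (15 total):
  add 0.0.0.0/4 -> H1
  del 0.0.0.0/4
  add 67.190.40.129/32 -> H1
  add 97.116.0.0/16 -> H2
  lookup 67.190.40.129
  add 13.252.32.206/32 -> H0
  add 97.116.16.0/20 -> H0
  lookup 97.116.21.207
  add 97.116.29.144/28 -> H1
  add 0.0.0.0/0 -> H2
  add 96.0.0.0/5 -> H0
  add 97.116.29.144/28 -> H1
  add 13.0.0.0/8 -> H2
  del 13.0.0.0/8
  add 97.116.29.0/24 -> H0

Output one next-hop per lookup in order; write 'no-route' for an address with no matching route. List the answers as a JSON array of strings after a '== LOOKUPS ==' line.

Apply in order:
  add 0.0.0.0/4 -> H1 at depth 4
  del 0.0.0.0/4 (clear depth 4)
  add 67.190.40.129/32 -> H1 at depth 32
  add 97.116.0.0/16 -> H2 at depth 16
  Q 67.190.40.129: descend 01000011101111100010100010000001 ; hops seen [H1] ; pick H1
  add 13.252.32.206/32 -> H0 at depth 32
  add 97.116.16.0/20 -> H0 at depth 20
  Q 97.116.21.207: descend 01100001011101000001 ; hops seen [H2,H0] ; pick H0
  add 97.116.29.144/28 -> H1 at depth 28
  add 0.0.0.0/0 -> H2 at depth 0
  add 96.0.0.0/5 -> H0 at depth 5
  add 97.116.29.144/28 -> H1 at depth 28
  add 13.0.0.0/8 -> H2 at depth 8
  del 13.0.0.0/8 (clear depth 8)
  add 97.116.29.0/24 -> H0 at depth 24

== LOOKUPS ==
["H1","H0"]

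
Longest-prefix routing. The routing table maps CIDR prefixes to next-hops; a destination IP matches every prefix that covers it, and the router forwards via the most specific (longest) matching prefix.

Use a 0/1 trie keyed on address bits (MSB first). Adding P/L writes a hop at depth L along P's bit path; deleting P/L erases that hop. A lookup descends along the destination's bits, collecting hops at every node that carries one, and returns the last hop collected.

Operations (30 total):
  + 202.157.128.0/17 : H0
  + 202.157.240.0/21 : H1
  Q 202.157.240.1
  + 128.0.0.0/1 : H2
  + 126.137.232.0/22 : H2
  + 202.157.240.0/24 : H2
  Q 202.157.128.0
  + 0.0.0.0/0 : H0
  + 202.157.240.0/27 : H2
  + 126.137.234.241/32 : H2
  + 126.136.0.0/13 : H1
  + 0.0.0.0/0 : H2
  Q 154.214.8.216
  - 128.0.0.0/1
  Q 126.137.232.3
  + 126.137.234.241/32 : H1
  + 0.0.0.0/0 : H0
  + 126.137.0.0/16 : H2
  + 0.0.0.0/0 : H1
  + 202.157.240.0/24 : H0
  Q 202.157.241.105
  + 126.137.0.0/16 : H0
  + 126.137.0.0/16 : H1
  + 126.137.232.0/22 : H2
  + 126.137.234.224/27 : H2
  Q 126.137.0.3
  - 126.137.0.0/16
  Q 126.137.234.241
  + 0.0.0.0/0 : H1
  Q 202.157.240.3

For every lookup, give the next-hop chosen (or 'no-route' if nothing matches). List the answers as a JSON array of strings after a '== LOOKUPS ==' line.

Apply in order:
  + 202.157.128.0/17 (H0) depth=17
  + 202.157.240.0/21 (H1) depth=21
  lookup 202.157.240.1: bits 110010101001110111110 walk d0:-→d1:-→d2:-→d3:-→d4:-→d5:-→d6:-→d7:-→d8:-→d9:-→d10:-→d11:-→d12:-→d13:-→d14:-→d15:-→d16:-→d17:H0→d18:-→d19:-→d20:-→d21:H1 -> H1
  + 128.0.0.0/1 (H2) depth=1
  + 126.137.232.0/22 (H2) depth=22
  + 202.157.240.0/24 (H2) depth=24
  lookup 202.157.128.0: bits 11001010100111011 walk d0:-→d1:H2→d2:-→d3:-→d4:-→d5:-→d6:-→d7:-→d8:-→d9:-→d10:-→d11:-→d12:-→d13:-→d14:-→d15:-→d16:-→d17:H0 -> H0
  + 0.0.0.0/0 (H0) depth=0
  + 202.157.240.0/27 (H2) depth=27
  + 126.137.234.241/32 (H2) depth=32
  + 126.136.0.0/13 (H1) depth=13
  + 0.0.0.0/0 (H2) depth=0
  lookup 154.214.8.216: bits 1 walk d0:H2→d1:H2 -> H2
  del 128.0.0.0/1 (clear depth 1)
  lookup 126.137.232.3: bits 0111111010001001111010 walk d0:H2→d1:-→d2:-→d3:-→d4:-→d5:-→d6:-→d7:-→d8:-→d9:-→d10:-→d11:-→d12:-→d13:H1→d14:-→d15:-→d16:-→d17:-→d18:-→d19:-→d20:-→d21:-→d22:H2 -> H2
  + 126.137.234.241/32 (H1) depth=32
  + 0.0.0.0/0 (H0) depth=0
  + 126.137.0.0/16 (H2) depth=16
  + 0.0.0.0/0 (H1) depth=0
  + 202.157.240.0/24 (H0) depth=24
  lookup 202.157.241.105: bits 11001010100111011111000 walk d0:H1→d1:-→d2:-→d3:-→d4:-→d5:-→d6:-→d7:-→d8:-→d9:-→d10:-→d11:-→d12:-→d13:-→d14:-→d15:-→d16:-→d17:H0→d18:-→d19:-→d20:-→d21:H1→d22:-→d23:- -> H1
  + 126.137.0.0/16 (H0) depth=16
  + 126.137.0.0/16 (H1) depth=16
  + 126.137.232.0/22 (H2) depth=22
  + 126.137.234.224/27 (H2) depth=27
  lookup 126.137.0.3: bits 0111111010001001 walk d0:H1→d1:-→d2:-→d3:-→d4:-→d5:-→d6:-→d7:-→d8:-→d9:-→d10:-→d11:-→d12:-→d13:H1→d14:-→d15:-→d16:H1 -> H1
  del 126.137.0.0/16 (clear depth 16)
  lookup 126.137.234.241: bits 01111110100010011110101011110001 walk d0:H1→d1:-→d2:-→d3:-→d4:-→d5:-→d6:-→d7:-→d8:-→d9:-→d10:-→d11:-→d12:-→d13:H1→d14:-→d15:-→d16:-→d17:-→d18:-→d19:-→d20:-→d21:-→d22:H2→d23:-→d24:-→d25:-→d26:-→d27:H2→d28:-→d29:-→d30:-→d31:-→d32:H1 -> H1
  + 0.0.0.0/0 (H1) depth=0
  lookup 202.157.240.3: bits 110010101001110111110000000 walk d0:H1→d1:-→d2:-→d3:-→d4:-→d5:-→d6:-→d7:-→d8:-→d9:-→d10:-→d11:-→d12:-→d13:-→d14:-→d15:-→d16:-→d17:H0→d18:-→d19:-→d20:-→d21:H1→d22:-→d23:-→d24:H0→d25:-→d26:-→d27:H2 -> H2

== LOOKUPS ==
["H1","H0","H2","H2","H1","H1","H1","H2"]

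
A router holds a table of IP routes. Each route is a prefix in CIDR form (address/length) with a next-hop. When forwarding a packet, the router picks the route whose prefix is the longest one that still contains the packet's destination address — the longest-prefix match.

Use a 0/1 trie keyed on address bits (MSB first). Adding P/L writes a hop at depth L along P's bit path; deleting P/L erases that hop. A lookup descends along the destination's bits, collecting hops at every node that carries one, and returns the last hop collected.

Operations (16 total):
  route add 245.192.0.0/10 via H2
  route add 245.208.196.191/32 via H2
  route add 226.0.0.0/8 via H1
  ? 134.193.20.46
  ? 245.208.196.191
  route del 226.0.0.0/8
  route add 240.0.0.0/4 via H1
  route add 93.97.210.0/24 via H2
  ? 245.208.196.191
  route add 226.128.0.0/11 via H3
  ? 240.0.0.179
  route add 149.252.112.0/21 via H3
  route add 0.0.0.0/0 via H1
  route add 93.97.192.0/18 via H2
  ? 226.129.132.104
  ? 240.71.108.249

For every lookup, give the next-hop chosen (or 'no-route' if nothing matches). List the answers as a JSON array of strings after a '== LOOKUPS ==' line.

Trace:
  add 245.192.0.0/10 -> H2 at depth 10
  add 245.208.196.191/32 -> H2 at depth 32
  add 226.0.0.0/8 -> H1 at depth 8
  lookup 134.193.20.46: bits 1 walk d0:-→d1:- -> no-route
  lookup 245.208.196.191: bits 11110101110100001100010010111111 walk d0:-→d1:-→d2:-→d3:-→d4:-→d5:-→d6:-→d7:-→d8:-→d9:-→d10:H2→d11:-→d12:-→d13:-→d14:-→d15:-→d16:-→d17:-→d18:-→d19:-→d20:-→d21:-→d22:-→d23:-→d24:-→d25:-→d26:-→d27:-→d28:-→d29:-→d30:-→d31:-→d32:H2 -> H2
  del 226.0.0.0/8 (clear depth 8)
  add 240.0.0.0/4 -> H1 at depth 4
  add 93.97.210.0/24 -> H2 at depth 24
  lookup 245.208.196.191: bits 11110101110100001100010010111111 walk d0:-→d1:-→d2:-→d3:-→d4:H1→d5:-→d6:-→d7:-→d8:-→d9:-→d10:H2→d11:-→d12:-→d13:-→d14:-→d15:-→d16:-→d17:-→d18:-→d19:-→d20:-→d21:-→d22:-→d23:-→d24:-→d25:-→d26:-→d27:-→d28:-→d29:-→d30:-→d31:-→d32:H2 -> H2
  add 226.128.0.0/11 -> H3 at depth 11
  lookup 240.0.0.179: bits 11110 walk d0:-→d1:-→d2:-→d3:-→d4:H1→d5:- -> H1
  add 149.252.112.0/21 -> H3 at depth 21
  add 0.0.0.0/0 -> H1 at depth 0
  add 93.97.192.0/18 -> H2 at depth 18
  lookup 226.129.132.104: bits 11100010100 walk d0:H1→d1:-→d2:-→d3:-→d4:-→d5:-→d6:-→d7:-→d8:-→d9:-→d10:-→d11:H3 -> H3
  lookup 240.71.108.249: bits 11110 walk d0:H1→d1:-→d2:-→d3:-→d4:H1→d5:- -> H1

== LOOKUPS ==
["no-route","H2","H2","H1","H3","H1"]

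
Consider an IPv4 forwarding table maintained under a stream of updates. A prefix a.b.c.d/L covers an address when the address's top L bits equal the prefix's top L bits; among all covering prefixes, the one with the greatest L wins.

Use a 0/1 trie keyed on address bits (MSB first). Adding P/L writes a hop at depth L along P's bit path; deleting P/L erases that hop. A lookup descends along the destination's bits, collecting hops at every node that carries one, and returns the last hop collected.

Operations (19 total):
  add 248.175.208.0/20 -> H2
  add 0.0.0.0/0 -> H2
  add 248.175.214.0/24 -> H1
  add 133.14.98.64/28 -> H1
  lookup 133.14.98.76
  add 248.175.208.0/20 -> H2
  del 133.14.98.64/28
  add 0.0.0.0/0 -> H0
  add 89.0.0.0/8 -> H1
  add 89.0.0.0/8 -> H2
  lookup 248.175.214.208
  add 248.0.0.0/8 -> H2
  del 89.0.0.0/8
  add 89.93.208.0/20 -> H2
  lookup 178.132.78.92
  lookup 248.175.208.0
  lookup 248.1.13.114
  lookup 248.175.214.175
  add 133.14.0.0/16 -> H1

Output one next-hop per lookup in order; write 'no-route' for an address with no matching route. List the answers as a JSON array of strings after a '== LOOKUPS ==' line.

Process each operation:
  add 248.175.208.0/20 -> H2 at depth 20
  add 0.0.0.0/0 -> H2 at depth 0
  add 248.175.214.0/24 -> H1 at depth 24
  add 133.14.98.64/28 -> H1 at depth 28
  lookup 133.14.98.76: bits 1000010100001110011000100100 walk d0:H2→d1:-→d2:-→d3:-→d4:-→d5:-→d6:-→d7:-→d8:-→d9:-→d10:-→d11:-→d12:-→d13:-→d14:-→d15:-→d16:-→d17:-→d18:-→d19:-→d20:-→d21:-→d22:-→d23:-→d24:-→d25:-→d26:-→d27:-→d28:H1 -> H1
  add 248.175.208.0/20 -> H2 at depth 20
  del 133.14.98.64/28 (clear depth 28)
  add 0.0.0.0/0 -> H0 at depth 0
  add 89.0.0.0/8 -> H1 at depth 8
  add 89.0.0.0/8 -> H2 at depth 8
  lookup 248.175.214.208: bits 111110001010111111010110 walk d0:H0→d1:-→d2:-→d3:-→d4:-→d5:-→d6:-→d7:-→d8:-→d9:-→d10:-→d11:-→d12:-→d13:-→d14:-→d15:-→d16:-→d17:-→d18:-→d19:-→d20:H2→d21:-→d22:-→d23:-→d24:H1 -> H1
  add 248.0.0.0/8 -> H2 at depth 8
  del 89.0.0.0/8 (clear depth 8)
  add 89.93.208.0/20 -> H2 at depth 20
  lookup 178.132.78.92: bits 10 walk d0:H0→d1:-→d2:- -> H0
  lookup 248.175.208.0: bits 111110001010111111010 walk d0:H0→d1:-→d2:-→d3:-→d4:-→d5:-→d6:-→d7:-→d8:H2→d9:-→d10:-→d11:-→d12:-→d13:-→d14:-→d15:-→d16:-→d17:-→d18:-→d19:-→d20:H2→d21:- -> H2
  lookup 248.1.13.114: bits 11111000 walk d0:H0→d1:-→d2:-→d3:-→d4:-→d5:-→d6:-→d7:-→d8:H2 -> H2
  lookup 248.175.214.175: bits 111110001010111111010110 walk d0:H0→d1:-→d2:-→d3:-→d4:-→d5:-→d6:-→d7:-→d8:H2→d9:-→d10:-→d11:-→d12:-→d13:-→d14:-→d15:-→d16:-→d17:-→d18:-→d19:-→d20:H2→d21:-→d22:-→d23:-→d24:H1 -> H1
  add 133.14.0.0/16 -> H1 at depth 16

== LOOKUPS ==
["H1","H1","H0","H2","H2","H1"]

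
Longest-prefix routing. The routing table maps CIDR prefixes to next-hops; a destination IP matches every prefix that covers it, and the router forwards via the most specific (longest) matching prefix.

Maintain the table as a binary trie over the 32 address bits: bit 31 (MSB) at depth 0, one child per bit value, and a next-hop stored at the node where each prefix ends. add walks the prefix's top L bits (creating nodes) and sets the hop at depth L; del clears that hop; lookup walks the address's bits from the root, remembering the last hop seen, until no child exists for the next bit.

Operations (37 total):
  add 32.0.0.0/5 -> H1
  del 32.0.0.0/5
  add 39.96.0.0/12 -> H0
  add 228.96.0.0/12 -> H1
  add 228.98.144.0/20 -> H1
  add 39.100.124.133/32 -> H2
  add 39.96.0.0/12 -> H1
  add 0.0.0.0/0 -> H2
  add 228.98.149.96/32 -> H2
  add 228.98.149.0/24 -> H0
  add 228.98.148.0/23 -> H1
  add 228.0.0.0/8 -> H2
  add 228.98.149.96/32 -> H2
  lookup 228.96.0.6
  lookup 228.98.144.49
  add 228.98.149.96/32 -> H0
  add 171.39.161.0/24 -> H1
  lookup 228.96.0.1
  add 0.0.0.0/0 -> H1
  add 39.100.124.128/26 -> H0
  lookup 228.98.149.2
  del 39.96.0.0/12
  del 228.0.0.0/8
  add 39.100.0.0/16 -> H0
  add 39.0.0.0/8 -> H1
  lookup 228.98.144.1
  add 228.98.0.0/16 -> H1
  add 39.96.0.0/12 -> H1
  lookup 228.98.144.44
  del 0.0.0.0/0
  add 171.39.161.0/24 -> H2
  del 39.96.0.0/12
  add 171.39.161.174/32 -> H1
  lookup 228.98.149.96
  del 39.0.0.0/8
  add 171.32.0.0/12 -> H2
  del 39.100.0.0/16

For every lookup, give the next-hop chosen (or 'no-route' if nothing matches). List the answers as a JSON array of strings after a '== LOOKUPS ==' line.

Apply in order:
  + 32.0.0.0/5 (H1) depth=5
  - 32.0.0.0/5 clear@5
  + 39.96.0.0/12 (H0) depth=12
  + 228.96.0.0/12 (H1) depth=12
  + 228.98.144.0/20 (H1) depth=20
  + 39.100.124.133/32 (H2) depth=32
  + 39.96.0.0/12 (H1) depth=12
  + 0.0.0.0/0 (H2) depth=0
  + 228.98.149.96/32 (H2) depth=32
  + 228.98.149.0/24 (H0) depth=24
  + 228.98.148.0/23 (H1) depth=23
  + 228.0.0.0/8 (H2) depth=8
  + 228.98.149.96/32 (H2) depth=32
  lookup 228.96.0.6: bits 11100100011000 walk d0:H2→d1:-→d2:-→d3:-→d4:-→d5:-→d6:-→d7:-→d8:H2→d9:-→d10:-→d11:-→d12:H1→d13:-→d14:- -> H1
  lookup 228.98.144.49: bits 111001000110001010010 walk d0:H2→d1:-→d2:-→d3:-→d4:-→d5:-→d6:-→d7:-→d8:H2→d9:-→d10:-→d11:-→d12:H1→d13:-→d14:-→d15:-→d16:-→d17:-→d18:-→d19:-→d20:H1→d21:- -> H1
  + 228.98.149.96/32 (H0) depth=32
  + 171.39.161.0/24 (H1) depth=24
  lookup 228.96.0.1: bits 11100100011000 walk d0:H2→d1:-→d2:-→d3:-→d4:-→d5:-→d6:-→d7:-→d8:H2→d9:-→d10:-→d11:-→d12:H1→d13:-→d14:- -> H1
  + 0.0.0.0/0 (H1) depth=0
  + 39.100.124.128/26 (H0) depth=26
  lookup 228.98.149.2: bits 1110010001100010100101010 walk d0:H1→d1:-→d2:-→d3:-→d4:-→d5:-→d6:-→d7:-→d8:H2→d9:-→d10:-→d11:-→d12:H1→d13:-→d14:-→d15:-→d16:-→d17:-→d18:-→d19:-→d20:H1→d21:-→d22:-→d23:H1→d24:H0→d25:- -> H0
  - 39.96.0.0/12 clear@12
  - 228.0.0.0/8 clear@8
  + 39.100.0.0/16 (H0) depth=16
  + 39.0.0.0/8 (H1) depth=8
  lookup 228.98.144.1: bits 111001000110001010010 walk d0:H1→d1:-→d2:-→d3:-→d4:-→d5:-→d6:-→d7:-→d8:-→d9:-→d10:-→d11:-→d12:H1→d13:-→d14:-→d15:-→d16:-→d17:-→d18:-→d19:-→d20:H1→d21:- -> H1
  + 228.98.0.0/16 (H1) depth=16
  + 39.96.0.0/12 (H1) depth=12
  lookup 228.98.144.44: bits 111001000110001010010 walk d0:H1→d1:-→d2:-→d3:-→d4:-→d5:-→d6:-→d7:-→d8:-→d9:-→d10:-→d11:-→d12:H1→d13:-→d14:-→d15:-→d16:H1→d17:-→d18:-→d19:-→d20:H1→d21:- -> H1
  - 0.0.0.0/0 clear@0
  + 171.39.161.0/24 (H2) depth=24
  - 39.96.0.0/12 clear@12
  + 171.39.161.174/32 (H1) depth=32
  lookup 228.98.149.96: bits 11100100011000101001010101100000 walk d0:-→d1:-→d2:-→d3:-→d4:-→d5:-→d6:-→d7:-→d8:-→d9:-→d10:-→d11:-→d12:H1→d13:-→d14:-→d15:-→d16:H1→d17:-→d18:-→d19:-→d20:H1→d21:-→d22:-→d23:H1→d24:H0→d25:-→d26:-→d27:-→d28:-→d29:-→d30:-→d31:-→d32:H0 -> H0
  - 39.0.0.0/8 clear@8
  + 171.32.0.0/12 (H2) depth=12
  - 39.100.0.0/16 clear@16

== LOOKUPS ==
["H1","H1","H1","H0","H1","H1","H0"]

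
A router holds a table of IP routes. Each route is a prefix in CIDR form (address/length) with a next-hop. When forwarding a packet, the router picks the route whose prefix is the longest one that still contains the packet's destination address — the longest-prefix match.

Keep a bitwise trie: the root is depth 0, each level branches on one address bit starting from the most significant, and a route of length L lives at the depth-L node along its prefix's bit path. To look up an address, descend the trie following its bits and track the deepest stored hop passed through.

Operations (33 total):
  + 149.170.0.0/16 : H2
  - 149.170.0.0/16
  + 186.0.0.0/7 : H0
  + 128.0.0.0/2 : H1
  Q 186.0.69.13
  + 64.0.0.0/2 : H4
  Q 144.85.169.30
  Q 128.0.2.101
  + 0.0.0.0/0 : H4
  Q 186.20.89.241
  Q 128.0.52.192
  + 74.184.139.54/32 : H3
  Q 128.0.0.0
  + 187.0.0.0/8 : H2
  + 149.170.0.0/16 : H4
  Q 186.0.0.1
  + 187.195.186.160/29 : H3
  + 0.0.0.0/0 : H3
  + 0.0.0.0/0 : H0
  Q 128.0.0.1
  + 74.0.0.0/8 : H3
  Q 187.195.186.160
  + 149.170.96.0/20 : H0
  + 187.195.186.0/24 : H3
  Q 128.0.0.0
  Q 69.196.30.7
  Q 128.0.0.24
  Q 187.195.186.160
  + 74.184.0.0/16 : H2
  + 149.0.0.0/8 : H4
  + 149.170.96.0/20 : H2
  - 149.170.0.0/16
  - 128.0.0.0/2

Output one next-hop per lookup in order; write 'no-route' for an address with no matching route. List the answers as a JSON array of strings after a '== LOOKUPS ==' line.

Trace:
  + 149.170.0.0/16 (H2) depth=16
  del 149.170.0.0/16 (clear depth 16)
  + 186.0.0.0/7 (H0) depth=7
  + 128.0.0.0/2 (H1) depth=2
  lookup 186.0.69.13: bits 1011101 walk d0:-→d1:-→d2:H1→d3:-→d4:-→d5:-→d6:-→d7:H0 -> H0
  + 64.0.0.0/2 (H4) depth=2
  lookup 144.85.169.30: bits 10010 walk d0:-→d1:-→d2:H1→d3:-→d4:-→d5:- -> H1
  lookup 128.0.2.101: bits 100 walk d0:-→d1:-→d2:H1→d3:- -> H1
  + 0.0.0.0/0 (H4) depth=0
  lookup 186.20.89.241: bits 1011101 walk d0:H4→d1:-→d2:H1→d3:-→d4:-→d5:-→d6:-→d7:H0 -> H0
  lookup 128.0.52.192: bits 100 walk d0:H4→d1:-→d2:H1→d3:- -> H1
  + 74.184.139.54/32 (H3) depth=32
  lookup 128.0.0.0: bits 100 walk d0:H4→d1:-→d2:H1→d3:- -> H1
  + 187.0.0.0/8 (H2) depth=8
  + 149.170.0.0/16 (H4) depth=16
  lookup 186.0.0.1: bits 1011101 walk d0:H4→d1:-→d2:H1→d3:-→d4:-→d5:-→d6:-→d7:H0 -> H0
  + 187.195.186.160/29 (H3) depth=29
  + 0.0.0.0/0 (H3) depth=0
  + 0.0.0.0/0 (H0) depth=0
  lookup 128.0.0.1: bits 100 walk d0:H0→d1:-→d2:H1→d3:- -> H1
  + 74.0.0.0/8 (H3) depth=8
  lookup 187.195.186.160: bits 10111011110000111011101010100 walk d0:H0→d1:-→d2:H1→d3:-→d4:-→d5:-→d6:-→d7:H0→d8:H2→d9:-→d10:-→d11:-→d12:-→d13:-→d14:-→d15:-→d16:-→d17:-→d18:-→d19:-→d20:-→d21:-→d22:-→d23:-→d24:-→d25:-→d26:-→d27:-→d28:-→d29:H3 -> H3
  + 149.170.96.0/20 (H0) depth=20
  + 187.195.186.0/24 (H3) depth=24
  lookup 128.0.0.0: bits 100 walk d0:H0→d1:-→d2:H1→d3:- -> H1
  lookup 69.196.30.7: bits 0100 walk d0:H0→d1:-→d2:H4→d3:-→d4:- -> H4
  lookup 128.0.0.24: bits 100 walk d0:H0→d1:-→d2:H1→d3:- -> H1
  lookup 187.195.186.160: bits 10111011110000111011101010100 walk d0:H0→d1:-→d2:H1→d3:-→d4:-→d5:-→d6:-→d7:H0→d8:H2→d9:-→d10:-→d11:-→d12:-→d13:-→d14:-→d15:-→d16:-→d17:-→d18:-→d19:-→d20:-→d21:-→d22:-→d23:-→d24:H3→d25:-→d26:-→d27:-→d28:-→d29:H3 -> H3
  + 74.184.0.0/16 (H2) depth=16
  + 149.0.0.0/8 (H4) depth=8
  + 149.170.96.0/20 (H2) depth=20
  del 149.170.0.0/16 (clear depth 16)
  del 128.0.0.0/2 (clear depth 2)

== LOOKUPS ==
["H0","H1","H1","H0","H1","H1","H0","H1","H3","H1","H4","H1","H3"]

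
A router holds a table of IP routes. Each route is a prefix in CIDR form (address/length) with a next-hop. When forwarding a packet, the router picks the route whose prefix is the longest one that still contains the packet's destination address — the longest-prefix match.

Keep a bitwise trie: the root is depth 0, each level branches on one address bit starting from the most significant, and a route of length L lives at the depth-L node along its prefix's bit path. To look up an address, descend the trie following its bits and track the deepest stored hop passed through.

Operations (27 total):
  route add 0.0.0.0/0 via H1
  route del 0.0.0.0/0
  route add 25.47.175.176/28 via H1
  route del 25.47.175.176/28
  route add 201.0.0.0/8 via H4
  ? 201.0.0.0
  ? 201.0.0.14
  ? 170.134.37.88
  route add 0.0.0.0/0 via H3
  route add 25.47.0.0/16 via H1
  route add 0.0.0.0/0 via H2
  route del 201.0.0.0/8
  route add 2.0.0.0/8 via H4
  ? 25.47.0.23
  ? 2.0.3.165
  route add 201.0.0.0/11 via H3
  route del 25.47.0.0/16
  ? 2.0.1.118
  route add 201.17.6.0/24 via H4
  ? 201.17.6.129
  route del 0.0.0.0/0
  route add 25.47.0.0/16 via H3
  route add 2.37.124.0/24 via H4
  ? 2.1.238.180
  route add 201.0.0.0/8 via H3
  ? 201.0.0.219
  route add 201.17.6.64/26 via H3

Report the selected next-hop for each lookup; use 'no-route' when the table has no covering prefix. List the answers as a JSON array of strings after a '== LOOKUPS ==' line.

Trace:
  + 0.0.0.0/0 (H1) depth=0
  del 0.0.0.0/0 (clear depth 0)
  + 25.47.175.176/28 (H1) depth=28
  del 25.47.175.176/28 (clear depth 28)
  + 201.0.0.0/8 (H4) depth=8
  Q 201.0.0.0: descend 11001001 ; hops seen [H4] ; pick H4
  Q 201.0.0.14: descend 11001001 ; hops seen [H4] ; pick H4
  Q 170.134.37.88: descend 1 ; hops seen [∅] ; pick no-route
  + 0.0.0.0/0 (H3) depth=0
  + 25.47.0.0/16 (H1) depth=16
  + 0.0.0.0/0 (H2) depth=0
  del 201.0.0.0/8 (clear depth 8)
  + 2.0.0.0/8 (H4) depth=8
  Q 25.47.0.23: descend 0001100100101111 ; hops seen [H2,H1] ; pick H1
  Q 2.0.3.165: descend 00000010 ; hops seen [H2,H4] ; pick H4
  + 201.0.0.0/11 (H3) depth=11
  del 25.47.0.0/16 (clear depth 16)
  Q 2.0.1.118: descend 00000010 ; hops seen [H2,H4] ; pick H4
  + 201.17.6.0/24 (H4) depth=24
  Q 201.17.6.129: descend 110010010001000100000110 ; hops seen [H2,H3,H4] ; pick H4
  del 0.0.0.0/0 (clear depth 0)
  + 25.47.0.0/16 (H3) depth=16
  + 2.37.124.0/24 (H4) depth=24
  Q 2.1.238.180: descend 0000001000 ; hops seen [H4] ; pick H4
  + 201.0.0.0/8 (H3) depth=8
  Q 201.0.0.219: descend 11001001000 ; hops seen [H3,H3] ; pick H3
  + 201.17.6.64/26 (H3) depth=26

== LOOKUPS ==
["H4","H4","no-route","H1","H4","H4","H4","H4","H3"]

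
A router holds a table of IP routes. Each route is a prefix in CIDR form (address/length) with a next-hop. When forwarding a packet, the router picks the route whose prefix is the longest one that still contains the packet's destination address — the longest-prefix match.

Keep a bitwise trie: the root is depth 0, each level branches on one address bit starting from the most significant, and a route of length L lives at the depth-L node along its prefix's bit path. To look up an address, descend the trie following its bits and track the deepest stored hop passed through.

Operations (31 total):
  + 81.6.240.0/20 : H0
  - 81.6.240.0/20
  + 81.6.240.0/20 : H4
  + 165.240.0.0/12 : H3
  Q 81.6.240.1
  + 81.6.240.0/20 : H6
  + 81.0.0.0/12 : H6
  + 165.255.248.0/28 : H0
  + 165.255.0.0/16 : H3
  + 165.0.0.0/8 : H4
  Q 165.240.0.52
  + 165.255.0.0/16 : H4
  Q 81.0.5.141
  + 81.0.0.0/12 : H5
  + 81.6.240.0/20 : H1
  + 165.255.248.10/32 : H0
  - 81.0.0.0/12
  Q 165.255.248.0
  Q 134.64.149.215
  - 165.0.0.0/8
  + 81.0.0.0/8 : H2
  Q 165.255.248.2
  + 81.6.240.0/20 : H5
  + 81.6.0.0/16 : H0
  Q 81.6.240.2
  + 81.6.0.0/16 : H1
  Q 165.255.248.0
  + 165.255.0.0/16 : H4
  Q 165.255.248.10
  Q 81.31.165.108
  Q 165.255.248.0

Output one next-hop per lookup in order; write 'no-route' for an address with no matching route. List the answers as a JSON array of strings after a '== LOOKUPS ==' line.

Process each operation:
  + 81.6.240.0/20 (H0) depth=20
  del 81.6.240.0/20 (clear depth 20)
  + 81.6.240.0/20 (H4) depth=20
  + 165.240.0.0/12 (H3) depth=12
  ? 81.6.240.1  path d0:-→d1:-→d2:-→d3:-→d4:-→d5:-→d6:-→d7:-→d8:-→d9:-→d10:-→d11:-→d12:-→d13:-→d14:-→d15:-→d16:-→d17:-→d18:-→d19:-→d20:H4  best=H4
  + 81.6.240.0/20 (H6) depth=20
  + 81.0.0.0/12 (H6) depth=12
  + 165.255.248.0/28 (H0) depth=28
  + 165.255.0.0/16 (H3) depth=16
  + 165.0.0.0/8 (H4) depth=8
  ? 165.240.0.52  path d0:-→d1:-→d2:-→d3:-→d4:-→d5:-→d6:-→d7:-→d8:H4→d9:-→d10:-→d11:-→d12:H3  best=H3
  + 165.255.0.0/16 (H4) depth=16
  ? 81.0.5.141  path d0:-→d1:-→d2:-→d3:-→d4:-→d5:-→d6:-→d7:-→d8:-→d9:-→d10:-→d11:-→d12:H6→d13:-  best=H6
  + 81.0.0.0/12 (H5) depth=12
  + 81.6.240.0/20 (H1) depth=20
  + 165.255.248.10/32 (H0) depth=32
  del 81.0.0.0/12 (clear depth 12)
  ? 165.255.248.0  path d0:-→d1:-→d2:-→d3:-→d4:-→d5:-→d6:-→d7:-→d8:H4→d9:-→d10:-→d11:-→d12:H3→d13:-→d14:-→d15:-→d16:H4→d17:-→d18:-→d19:-→d20:-→d21:-→d22:-→d23:-→d24:-→d25:-→d26:-→d27:-→d28:H0  best=H0
  ? 134.64.149.215  path d0:-→d1:-→d2:-  best=no-route
  del 165.0.0.0/8 (clear depth 8)
  + 81.0.0.0/8 (H2) depth=8
  ? 165.255.248.2  path d0:-→d1:-→d2:-→d3:-→d4:-→d5:-→d6:-→d7:-→d8:-→d9:-→d10:-→d11:-→d12:H3→d13:-→d14:-→d15:-→d16:H4→d17:-→d18:-→d19:-→d20:-→d21:-→d22:-→d23:-→d24:-→d25:-→d26:-→d27:-→d28:H0  best=H0
  + 81.6.240.0/20 (H5) depth=20
  + 81.6.0.0/16 (H0) depth=16
  ? 81.6.240.2  path d0:-→d1:-→d2:-→d3:-→d4:-→d5:-→d6:-→d7:-→d8:H2→d9:-→d10:-→d11:-→d12:-→d13:-→d14:-→d15:-→d16:H0→d17:-→d18:-→d19:-→d20:H5  best=H5
  + 81.6.0.0/16 (H1) depth=16
  ? 165.255.248.0  path d0:-→d1:-→d2:-→d3:-→d4:-→d5:-→d6:-→d7:-→d8:-→d9:-→d10:-→d11:-→d12:H3→d13:-→d14:-→d15:-→d16:H4→d17:-→d18:-→d19:-→d20:-→d21:-→d22:-→d23:-→d24:-→d25:-→d26:-→d27:-→d28:H0  best=H0
  + 165.255.0.0/16 (H4) depth=16
  ? 165.255.248.10  path d0:-→d1:-→d2:-→d3:-→d4:-→d5:-→d6:-→d7:-→d8:-→d9:-→d10:-→d11:-→d12:H3→d13:-→d14:-→d15:-→d16:H4→d17:-→d18:-→d19:-→d20:-→d21:-→d22:-→d23:-→d24:-→d25:-→d26:-→d27:-→d28:H0→d29:-→d30:-→d31:-→d32:H0  best=H0
  ? 81.31.165.108  path d0:-→d1:-→d2:-→d3:-→d4:-→d5:-→d6:-→d7:-→d8:H2→d9:-→d10:-→d11:-  best=H2
  ? 165.255.248.0  path d0:-→d1:-→d2:-→d3:-→d4:-→d5:-→d6:-→d7:-→d8:-→d9:-→d10:-→d11:-→d12:H3→d13:-→d14:-→d15:-→d16:H4→d17:-→d18:-→d19:-→d20:-→d21:-→d22:-→d23:-→d24:-→d25:-→d26:-→d27:-→d28:H0  best=H0

== LOOKUPS ==
["H4","H3","H6","H0","no-route","H0","H5","H0","H0","H2","H0"]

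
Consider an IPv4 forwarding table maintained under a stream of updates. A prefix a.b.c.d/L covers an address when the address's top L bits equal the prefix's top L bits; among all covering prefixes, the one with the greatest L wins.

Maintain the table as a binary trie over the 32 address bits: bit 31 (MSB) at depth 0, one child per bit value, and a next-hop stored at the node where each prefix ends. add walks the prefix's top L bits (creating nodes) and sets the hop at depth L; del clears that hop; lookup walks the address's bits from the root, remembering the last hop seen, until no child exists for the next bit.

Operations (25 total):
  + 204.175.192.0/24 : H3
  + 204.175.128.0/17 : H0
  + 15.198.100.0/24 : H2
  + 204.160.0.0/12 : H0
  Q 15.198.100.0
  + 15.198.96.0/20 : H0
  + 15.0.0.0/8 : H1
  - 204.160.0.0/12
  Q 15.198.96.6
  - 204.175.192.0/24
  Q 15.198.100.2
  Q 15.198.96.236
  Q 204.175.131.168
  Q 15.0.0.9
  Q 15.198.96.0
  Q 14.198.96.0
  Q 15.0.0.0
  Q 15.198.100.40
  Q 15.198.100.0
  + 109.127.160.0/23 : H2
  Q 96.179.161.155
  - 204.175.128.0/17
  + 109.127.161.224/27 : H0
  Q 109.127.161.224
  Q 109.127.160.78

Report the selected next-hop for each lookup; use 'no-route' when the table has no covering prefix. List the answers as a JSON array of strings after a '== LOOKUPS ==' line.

Trace:
  + 204.175.192.0/24 (H3) depth=24
  + 204.175.128.0/17 (H0) depth=17
  + 15.198.100.0/24 (H2) depth=24
  + 204.160.0.0/12 (H0) depth=12
  lookup 15.198.100.0: bits 000011111100011001100100 walk d0:-→d1:-→d2:-→d3:-→d4:-→d5:-→d6:-→d7:-→d8:-→d9:-→d10:-→d11:-→d12:-→d13:-→d14:-→d15:-→d16:-→d17:-→d18:-→d19:-→d20:-→d21:-→d22:-→d23:-→d24:H2 -> H2
  + 15.198.96.0/20 (H0) depth=20
  + 15.0.0.0/8 (H1) depth=8
  del 204.160.0.0/12 (clear depth 12)
  lookup 15.198.96.6: bits 000011111100011001100 walk d0:-→d1:-→d2:-→d3:-→d4:-→d5:-→d6:-→d7:-→d8:H1→d9:-→d10:-→d11:-→d12:-→d13:-→d14:-→d15:-→d16:-→d17:-→d18:-→d19:-→d20:H0→d21:- -> H0
  del 204.175.192.0/24 (clear depth 24)
  lookup 15.198.100.2: bits 000011111100011001100100 walk d0:-→d1:-→d2:-→d3:-→d4:-→d5:-→d6:-→d7:-→d8:H1→d9:-→d10:-→d11:-→d12:-→d13:-→d14:-→d15:-→d16:-→d17:-→d18:-→d19:-→d20:H0→d21:-→d22:-→d23:-→d24:H2 -> H2
  lookup 15.198.96.236: bits 000011111100011001100 walk d0:-→d1:-→d2:-→d3:-→d4:-→d5:-→d6:-→d7:-→d8:H1→d9:-→d10:-→d11:-→d12:-→d13:-→d14:-→d15:-→d16:-→d17:-→d18:-→d19:-→d20:H0→d21:- -> H0
  lookup 204.175.131.168: bits 11001100101011111 walk d0:-→d1:-→d2:-→d3:-→d4:-→d5:-→d6:-→d7:-→d8:-→d9:-→d10:-→d11:-→d12:-→d13:-→d14:-→d15:-→d16:-→d17:H0 -> H0
  lookup 15.0.0.9: bits 00001111 walk d0:-→d1:-→d2:-→d3:-→d4:-→d5:-→d6:-→d7:-→d8:H1 -> H1
  lookup 15.198.96.0: bits 000011111100011001100 walk d0:-→d1:-→d2:-→d3:-→d4:-→d5:-→d6:-→d7:-→d8:H1→d9:-→d10:-→d11:-→d12:-→d13:-→d14:-→d15:-→d16:-→d17:-→d18:-→d19:-→d20:H0→d21:- -> H0
  lookup 14.198.96.0: bits 0000111 walk d0:-→d1:-→d2:-→d3:-→d4:-→d5:-→d6:-→d7:- -> no-route
  lookup 15.0.0.0: bits 00001111 walk d0:-→d1:-→d2:-→d3:-→d4:-→d5:-→d6:-→d7:-→d8:H1 -> H1
  lookup 15.198.100.40: bits 000011111100011001100100 walk d0:-→d1:-→d2:-→d3:-→d4:-→d5:-→d6:-→d7:-→d8:H1→d9:-→d10:-→d11:-→d12:-→d13:-→d14:-→d15:-→d16:-→d17:-→d18:-→d19:-→d20:H0→d21:-→d22:-→d23:-→d24:H2 -> H2
  lookup 15.198.100.0: bits 000011111100011001100100 walk d0:-→d1:-→d2:-→d3:-→d4:-→d5:-→d6:-→d7:-→d8:H1→d9:-→d10:-→d11:-→d12:-→d13:-→d14:-→d15:-→d16:-→d17:-→d18:-→d19:-→d20:H0→d21:-→d22:-→d23:-→d24:H2 -> H2
  + 109.127.160.0/23 (H2) depth=23
  lookup 96.179.161.155: bits 0110 walk d0:-→d1:-→d2:-→d3:-→d4:- -> no-route
  del 204.175.128.0/17 (clear depth 17)
  + 109.127.161.224/27 (H0) depth=27
  lookup 109.127.161.224: bits 011011010111111110100001111 walk d0:-→d1:-→d2:-→d3:-→d4:-→d5:-→d6:-→d7:-→d8:-→d9:-→d10:-→d11:-→d12:-→d13:-→d14:-→d15:-→d16:-→d17:-→d18:-→d19:-→d20:-→d21:-→d22:-→d23:H2→d24:-→d25:-→d26:-→d27:H0 -> H0
  lookup 109.127.160.78: bits 01101101011111111010000 walk d0:-→d1:-→d2:-→d3:-→d4:-→d5:-→d6:-→d7:-→d8:-→d9:-→d10:-→d11:-→d12:-→d13:-→d14:-→d15:-→d16:-→d17:-→d18:-→d19:-→d20:-→d21:-→d22:-→d23:H2 -> H2

== LOOKUPS ==
["H2","H0","H2","H0","H0","H1","H0","no-route","H1","H2","H2","no-route","H0","H2"]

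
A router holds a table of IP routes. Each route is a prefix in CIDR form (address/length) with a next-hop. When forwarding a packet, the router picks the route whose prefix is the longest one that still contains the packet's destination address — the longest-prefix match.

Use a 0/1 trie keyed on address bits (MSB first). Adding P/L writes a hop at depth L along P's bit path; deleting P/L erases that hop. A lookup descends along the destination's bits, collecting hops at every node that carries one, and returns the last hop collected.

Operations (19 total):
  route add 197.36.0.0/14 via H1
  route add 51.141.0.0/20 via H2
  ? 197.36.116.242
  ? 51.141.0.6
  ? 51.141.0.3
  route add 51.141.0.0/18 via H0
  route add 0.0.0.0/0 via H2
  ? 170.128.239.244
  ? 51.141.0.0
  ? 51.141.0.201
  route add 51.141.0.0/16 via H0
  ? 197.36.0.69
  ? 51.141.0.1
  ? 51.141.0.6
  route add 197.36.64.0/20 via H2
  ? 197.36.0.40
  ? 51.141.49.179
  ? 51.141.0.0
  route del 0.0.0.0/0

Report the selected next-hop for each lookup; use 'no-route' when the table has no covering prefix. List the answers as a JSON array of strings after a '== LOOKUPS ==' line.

Apply in order:
  add 197.36.0.0/14 -> H1 at depth 14
  add 51.141.0.0/20 -> H2 at depth 20
  ? 197.36.116.242  path d0:-→d1:-→d2:-→d3:-→d4:-→d5:-→d6:-→d7:-→d8:-→d9:-→d10:-→d11:-→d12:-→d13:-→d14:H1  best=H1
  ? 51.141.0.6  path d0:-→d1:-→d2:-→d3:-→d4:-→d5:-→d6:-→d7:-→d8:-→d9:-→d10:-→d11:-→d12:-→d13:-→d14:-→d15:-→d16:-→d17:-→d18:-→d19:-→d20:H2  best=H2
  ? 51.141.0.3  path d0:-→d1:-→d2:-→d3:-→d4:-→d5:-→d6:-→d7:-→d8:-→d9:-→d10:-→d11:-→d12:-→d13:-→d14:-→d15:-→d16:-→d17:-→d18:-→d19:-→d20:H2  best=H2
  add 51.141.0.0/18 -> H0 at depth 18
  add 0.0.0.0/0 -> H2 at depth 0
  ? 170.128.239.244  path d0:H2→d1:-  best=H2
  ? 51.141.0.0  path d0:H2→d1:-→d2:-→d3:-→d4:-→d5:-→d6:-→d7:-→d8:-→d9:-→d10:-→d11:-→d12:-→d13:-→d14:-→d15:-→d16:-→d17:-→d18:H0→d19:-→d20:H2  best=H2
  ? 51.141.0.201  path d0:H2→d1:-→d2:-→d3:-→d4:-→d5:-→d6:-→d7:-→d8:-→d9:-→d10:-→d11:-→d12:-→d13:-→d14:-→d15:-→d16:-→d17:-→d18:H0→d19:-→d20:H2  best=H2
  add 51.141.0.0/16 -> H0 at depth 16
  ? 197.36.0.69  path d0:H2→d1:-→d2:-→d3:-→d4:-→d5:-→d6:-→d7:-→d8:-→d9:-→d10:-→d11:-→d12:-→d13:-→d14:H1  best=H1
  ? 51.141.0.1  path d0:H2→d1:-→d2:-→d3:-→d4:-→d5:-→d6:-→d7:-→d8:-→d9:-→d10:-→d11:-→d12:-→d13:-→d14:-→d15:-→d16:H0→d17:-→d18:H0→d19:-→d20:H2  best=H2
  ? 51.141.0.6  path d0:H2→d1:-→d2:-→d3:-→d4:-→d5:-→d6:-→d7:-→d8:-→d9:-→d10:-→d11:-→d12:-→d13:-→d14:-→d15:-→d16:H0→d17:-→d18:H0→d19:-→d20:H2  best=H2
  add 197.36.64.0/20 -> H2 at depth 20
  ? 197.36.0.40  path d0:H2→d1:-→d2:-→d3:-→d4:-→d5:-→d6:-→d7:-→d8:-→d9:-→d10:-→d11:-→d12:-→d13:-→d14:H1→d15:-→d16:-→d17:-  best=H1
  ? 51.141.49.179  path d0:H2→d1:-→d2:-→d3:-→d4:-→d5:-→d6:-→d7:-→d8:-→d9:-→d10:-→d11:-→d12:-→d13:-→d14:-→d15:-→d16:H0→d17:-→d18:H0  best=H0
  ? 51.141.0.0  path d0:H2→d1:-→d2:-→d3:-→d4:-→d5:-→d6:-→d7:-→d8:-→d9:-→d10:-→d11:-→d12:-→d13:-→d14:-→d15:-→d16:H0→d17:-→d18:H0→d19:-→d20:H2  best=H2
  del 0.0.0.0/0 (clear depth 0)

== LOOKUPS ==
["H1","H2","H2","H2","H2","H2","H1","H2","H2","H1","H0","H2"]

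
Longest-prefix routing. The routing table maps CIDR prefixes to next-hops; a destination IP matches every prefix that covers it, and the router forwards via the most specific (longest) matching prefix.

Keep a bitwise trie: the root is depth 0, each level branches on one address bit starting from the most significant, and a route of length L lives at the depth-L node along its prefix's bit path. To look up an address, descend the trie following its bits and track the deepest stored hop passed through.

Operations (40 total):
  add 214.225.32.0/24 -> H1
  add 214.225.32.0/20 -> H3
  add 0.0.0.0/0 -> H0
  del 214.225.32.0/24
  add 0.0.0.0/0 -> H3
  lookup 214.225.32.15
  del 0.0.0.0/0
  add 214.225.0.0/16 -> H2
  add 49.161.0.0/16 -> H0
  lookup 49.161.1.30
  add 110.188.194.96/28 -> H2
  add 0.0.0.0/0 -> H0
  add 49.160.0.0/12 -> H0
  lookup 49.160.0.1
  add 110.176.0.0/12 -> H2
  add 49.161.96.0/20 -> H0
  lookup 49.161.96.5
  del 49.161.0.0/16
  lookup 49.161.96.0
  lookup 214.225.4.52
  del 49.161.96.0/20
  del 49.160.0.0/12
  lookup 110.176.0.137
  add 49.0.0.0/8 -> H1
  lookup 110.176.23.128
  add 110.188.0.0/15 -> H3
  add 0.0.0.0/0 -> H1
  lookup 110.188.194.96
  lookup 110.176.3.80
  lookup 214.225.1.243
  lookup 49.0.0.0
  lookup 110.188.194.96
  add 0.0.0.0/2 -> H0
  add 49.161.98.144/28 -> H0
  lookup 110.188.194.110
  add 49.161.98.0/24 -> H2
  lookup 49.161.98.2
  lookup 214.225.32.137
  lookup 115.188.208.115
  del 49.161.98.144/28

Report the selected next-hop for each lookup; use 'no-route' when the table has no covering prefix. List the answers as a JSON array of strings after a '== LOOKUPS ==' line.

Apply in order:
  + 214.225.32.0/24 (H1) depth=24
  + 214.225.32.0/20 (H3) depth=20
  + 0.0.0.0/0 (H0) depth=0
  del 214.225.32.0/24 (clear depth 24)
  + 0.0.0.0/0 (H3) depth=0
  ? 214.225.32.15  path d0:H3→d1:-→d2:-→d3:-→d4:-→d5:-→d6:-→d7:-→d8:-→d9:-→d10:-→d11:-→d12:-→d13:-→d14:-→d15:-→d16:-→d17:-→d18:-→d19:-→d20:H3→d21:-→d22:-→d23:-→d24:-  best=H3
  del 0.0.0.0/0 (clear depth 0)
  + 214.225.0.0/16 (H2) depth=16
  + 49.161.0.0/16 (H0) depth=16
  ? 49.161.1.30  path d0:-→d1:-→d2:-→d3:-→d4:-→d5:-→d6:-→d7:-→d8:-→d9:-→d10:-→d11:-→d12:-→d13:-→d14:-→d15:-→d16:H0  best=H0
  + 110.188.194.96/28 (H2) depth=28
  + 0.0.0.0/0 (H0) depth=0
  + 49.160.0.0/12 (H0) depth=12
  ? 49.160.0.1  path d0:H0→d1:-→d2:-→d3:-→d4:-→d5:-→d6:-→d7:-→d8:-→d9:-→d10:-→d11:-→d12:H0→d13:-→d14:-→d15:-  best=H0
  + 110.176.0.0/12 (H2) depth=12
  + 49.161.96.0/20 (H0) depth=20
  ? 49.161.96.5  path d0:H0→d1:-→d2:-→d3:-→d4:-→d5:-→d6:-→d7:-→d8:-→d9:-→d10:-→d11:-→d12:H0→d13:-→d14:-→d15:-→d16:H0→d17:-→d18:-→d19:-→d20:H0  best=H0
  del 49.161.0.0/16 (clear depth 16)
  ? 49.161.96.0  path d0:H0→d1:-→d2:-→d3:-→d4:-→d5:-→d6:-→d7:-→d8:-→d9:-→d10:-→d11:-→d12:H0→d13:-→d14:-→d15:-→d16:-→d17:-→d18:-→d19:-→d20:H0  best=H0
  ? 214.225.4.52  path d0:H0→d1:-→d2:-→d3:-→d4:-→d5:-→d6:-→d7:-→d8:-→d9:-→d10:-→d11:-→d12:-→d13:-→d14:-→d15:-→d16:H2→d17:-→d18:-  best=H2
  del 49.161.96.0/20 (clear depth 20)
  del 49.160.0.0/12 (clear depth 12)
  ? 110.176.0.137  path d0:H0→d1:-→d2:-→d3:-→d4:-→d5:-→d6:-→d7:-→d8:-→d9:-→d10:-→d11:-→d12:H2  best=H2
  + 49.0.0.0/8 (H1) depth=8
  ? 110.176.23.128  path d0:H0→d1:-→d2:-→d3:-→d4:-→d5:-→d6:-→d7:-→d8:-→d9:-→d10:-→d11:-→d12:H2  best=H2
  + 110.188.0.0/15 (H3) depth=15
  + 0.0.0.0/0 (H1) depth=0
  ? 110.188.194.96  path d0:H1→d1:-→d2:-→d3:-→d4:-→d5:-→d6:-→d7:-→d8:-→d9:-→d10:-→d11:-→d12:H2→d13:-→d14:-→d15:H3→d16:-→d17:-→d18:-→d19:-→d20:-→d21:-→d22:-→d23:-→d24:-→d25:-→d26:-→d27:-→d28:H2  best=H2
  ? 110.176.3.80  path d0:H1→d1:-→d2:-→d3:-→d4:-→d5:-→d6:-→d7:-→d8:-→d9:-→d10:-→d11:-→d12:H2  best=H2
  ? 214.225.1.243  path d0:H1→d1:-→d2:-→d3:-→d4:-→d5:-→d6:-→d7:-→d8:-→d9:-→d10:-→d11:-→d12:-→d13:-→d14:-→d15:-→d16:H2→d17:-→d18:-  best=H2
  ? 49.0.0.0  path d0:H1→d1:-→d2:-→d3:-→d4:-→d5:-→d6:-→d7:-→d8:H1  best=H1
  ? 110.188.194.96  path d0:H1→d1:-→d2:-→d3:-→d4:-→d5:-→d6:-→d7:-→d8:-→d9:-→d10:-→d11:-→d12:H2→d13:-→d14:-→d15:H3→d16:-→d17:-→d18:-→d19:-→d20:-→d21:-→d22:-→d23:-→d24:-→d25:-→d26:-→d27:-→d28:H2  best=H2
  + 0.0.0.0/2 (H0) depth=2
  + 49.161.98.144/28 (H0) depth=28
  ? 110.188.194.110  path d0:H1→d1:-→d2:-→d3:-→d4:-→d5:-→d6:-→d7:-→d8:-→d9:-→d10:-→d11:-→d12:H2→d13:-→d14:-→d15:H3→d16:-→d17:-→d18:-→d19:-→d20:-→d21:-→d22:-→d23:-→d24:-→d25:-→d26:-→d27:-→d28:H2  best=H2
  + 49.161.98.0/24 (H2) depth=24
  ? 49.161.98.2  path d0:H1→d1:-→d2:H0→d3:-→d4:-→d5:-→d6:-→d7:-→d8:H1→d9:-→d10:-→d11:-→d12:-→d13:-→d14:-→d15:-→d16:-→d17:-→d18:-→d19:-→d20:-→d21:-→d22:-→d23:-→d24:H2  best=H2
  ? 214.225.32.137  path d0:H1→d1:-→d2:-→d3:-→d4:-→d5:-→d6:-→d7:-→d8:-→d9:-→d10:-→d11:-→d12:-→d13:-→d14:-→d15:-→d16:H2→d17:-→d18:-→d19:-→d20:H3→d21:-→d22:-→d23:-→d24:-  best=H3
  ? 115.188.208.115  path d0:H1→d1:-→d2:-→d3:-  best=H1
  del 49.161.98.144/28 (clear depth 28)

== LOOKUPS ==
["H3","H0","H0","H0","H0","H2","H2","H2","H2","H2","H2","H1","H2","H2","H2","H3","H1"]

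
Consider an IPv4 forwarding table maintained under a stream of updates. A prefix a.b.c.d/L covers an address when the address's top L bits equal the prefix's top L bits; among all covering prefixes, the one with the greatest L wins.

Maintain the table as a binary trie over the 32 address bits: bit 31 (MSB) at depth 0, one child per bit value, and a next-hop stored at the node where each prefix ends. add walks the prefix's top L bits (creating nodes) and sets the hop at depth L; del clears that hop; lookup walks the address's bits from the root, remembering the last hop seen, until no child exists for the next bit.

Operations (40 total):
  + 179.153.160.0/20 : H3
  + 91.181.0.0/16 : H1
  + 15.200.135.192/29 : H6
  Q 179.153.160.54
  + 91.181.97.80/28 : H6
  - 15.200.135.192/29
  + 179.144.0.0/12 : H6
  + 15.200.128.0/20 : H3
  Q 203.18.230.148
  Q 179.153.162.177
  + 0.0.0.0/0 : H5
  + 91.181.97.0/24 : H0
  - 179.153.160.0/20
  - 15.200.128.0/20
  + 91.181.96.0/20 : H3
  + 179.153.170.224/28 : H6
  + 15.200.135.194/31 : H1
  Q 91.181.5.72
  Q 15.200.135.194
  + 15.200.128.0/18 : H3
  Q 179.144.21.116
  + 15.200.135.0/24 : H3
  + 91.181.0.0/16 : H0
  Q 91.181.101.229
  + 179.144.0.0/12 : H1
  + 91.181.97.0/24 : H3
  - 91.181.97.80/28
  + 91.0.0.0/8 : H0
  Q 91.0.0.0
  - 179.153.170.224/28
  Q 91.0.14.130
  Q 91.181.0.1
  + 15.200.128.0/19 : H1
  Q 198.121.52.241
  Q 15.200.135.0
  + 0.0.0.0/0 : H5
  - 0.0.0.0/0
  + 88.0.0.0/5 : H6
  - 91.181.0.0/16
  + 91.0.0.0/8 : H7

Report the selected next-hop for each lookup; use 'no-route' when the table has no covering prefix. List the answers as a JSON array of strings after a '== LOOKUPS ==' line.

Apply in order:
  add 179.153.160.0/20 -> H3 at depth 20
  add 91.181.0.0/16 -> H1 at depth 16
  add 15.200.135.192/29 -> H6 at depth 29
  Q 179.153.160.54: descend 10110011100110011010 ; hops seen [H3] ; pick H3
  add 91.181.97.80/28 -> H6 at depth 28
  - 15.200.135.192/29 clear@29
  add 179.144.0.0/12 -> H6 at depth 12
  add 15.200.128.0/20 -> H3 at depth 20
  Q 203.18.230.148: descend 1 ; hops seen [∅] ; pick no-route
  Q 179.153.162.177: descend 10110011100110011010 ; hops seen [H6,H3] ; pick H3
  add 0.0.0.0/0 -> H5 at depth 0
  add 91.181.97.0/24 -> H0 at depth 24
  - 179.153.160.0/20 clear@20
  - 15.200.128.0/20 clear@20
  add 91.181.96.0/20 -> H3 at depth 20
  add 179.153.170.224/28 -> H6 at depth 28
  add 15.200.135.194/31 -> H1 at depth 31
  Q 91.181.5.72: descend 01011011101101010 ; hops seen [H5,H1] ; pick H1
  Q 15.200.135.194: descend 0000111111001000100001111100001 ; hops seen [H5,H1] ; pick H1
  add 15.200.128.0/18 -> H3 at depth 18
  Q 179.144.21.116: descend 101100111001 ; hops seen [H5,H6] ; pick H6
  add 15.200.135.0/24 -> H3 at depth 24
  add 91.181.0.0/16 -> H0 at depth 16
  Q 91.181.101.229: descend 010110111011010101100 ; hops seen [H5,H0,H3] ; pick H3
  add 179.144.0.0/12 -> H1 at depth 12
  add 91.181.97.0/24 -> H3 at depth 24
  - 91.181.97.80/28 clear@28
  add 91.0.0.0/8 -> H0 at depth 8
  Q 91.0.0.0: descend 01011011 ; hops seen [H5,H0] ; pick H0
  - 179.153.170.224/28 clear@28
  Q 91.0.14.130: descend 01011011 ; hops seen [H5,H0] ; pick H0
  Q 91.181.0.1: descend 01011011101101010 ; hops seen [H5,H0,H0] ; pick H0
  add 15.200.128.0/19 -> H1 at depth 19
  Q 198.121.52.241: descend 1 ; hops seen [H5] ; pick H5
  Q 15.200.135.0: descend 000011111100100010000111 ; hops seen [H5,H3,H1,H3] ; pick H3
  add 0.0.0.0/0 -> H5 at depth 0
  - 0.0.0.0/0 clear@0
  add 88.0.0.0/5 -> H6 at depth 5
  - 91.181.0.0/16 clear@16
  add 91.0.0.0/8 -> H7 at depth 8

== LOOKUPS ==
["H3","no-route","H3","H1","H1","H6","H3","H0","H0","H0","H5","H3"]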